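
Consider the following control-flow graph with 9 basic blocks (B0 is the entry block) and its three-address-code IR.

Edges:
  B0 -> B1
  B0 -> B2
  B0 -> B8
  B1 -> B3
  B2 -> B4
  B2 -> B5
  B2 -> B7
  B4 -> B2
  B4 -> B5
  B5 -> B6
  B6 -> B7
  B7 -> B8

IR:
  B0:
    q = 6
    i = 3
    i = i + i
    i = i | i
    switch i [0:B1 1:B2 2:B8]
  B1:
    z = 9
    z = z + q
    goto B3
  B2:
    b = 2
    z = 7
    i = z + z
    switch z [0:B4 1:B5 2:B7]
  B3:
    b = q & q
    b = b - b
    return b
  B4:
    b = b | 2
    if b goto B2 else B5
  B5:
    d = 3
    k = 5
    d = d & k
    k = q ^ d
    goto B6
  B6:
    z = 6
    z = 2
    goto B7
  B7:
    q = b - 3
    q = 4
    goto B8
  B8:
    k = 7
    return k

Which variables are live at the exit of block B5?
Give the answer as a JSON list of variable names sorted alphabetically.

Answer: ["b"]

Analysis:
Block summaries:
  B0 def {i,q} use ∅
  B1 def {z} use {q}
  B2 def {b,i,z} use ∅
  B3 def {b} use {q}
  B4 def {b} use {b}
  B5 def {d,k} use {q}
  B6 def {z} use ∅
  B7 def {q} use {b}
  B8 def {k} use ∅

Liveness:
  live B0: ∅→{q}
  live B1: {q}→{q}
  live B2: {q}→{b,q}
  live B3: {q}→∅
  live B4: {b,q}→{b,q}
  live B5: {b,q}→{b}
  live B6: {b}→{b}
  live B7: {b}→∅
  live B8: ∅→∅

live-out(B5) = ["b"]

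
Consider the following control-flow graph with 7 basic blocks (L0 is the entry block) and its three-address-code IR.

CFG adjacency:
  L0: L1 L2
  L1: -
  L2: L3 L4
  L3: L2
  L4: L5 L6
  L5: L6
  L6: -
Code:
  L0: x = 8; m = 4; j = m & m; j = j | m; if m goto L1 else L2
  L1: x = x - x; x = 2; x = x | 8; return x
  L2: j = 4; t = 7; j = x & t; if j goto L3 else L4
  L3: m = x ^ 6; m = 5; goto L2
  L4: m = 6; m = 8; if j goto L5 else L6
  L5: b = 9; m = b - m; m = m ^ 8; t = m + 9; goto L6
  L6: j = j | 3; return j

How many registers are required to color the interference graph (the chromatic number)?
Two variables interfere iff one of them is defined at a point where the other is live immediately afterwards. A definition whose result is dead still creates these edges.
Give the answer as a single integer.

Answer: 3

Analysis:
def/use:
  L0: def={j,m,x} ue=∅
  L1: def={x} ue={x}
  L2: def={j,t} ue={x}
  L3: def={m} ue={x}
  L4: def={m} ue={j}
  L5: def={b,m,t} ue={m}
  L6: def={j} ue={j}

Live sets:
  L0 li=∅ lo={x}
  L1 li={x} lo=∅
  L2 li={x} lo={j,x}
  L3 li={x} lo={x}
  L4 li={j} lo={j,m}
  L5 li={j,m} lo={j}
  L6 li={j} lo=∅

Interfere edges:
  b↔{j,m}
  j↔{b,m,t,x}
  m↔{b,j,x}
  t↔{j,x}
  x↔{j,m,t}

Colouring:
  lower bound: {b,j,m} mutually conflict ⇒ χ ≥ 3
  3-colouring: c0={j}  c1={m,t}  c2={b,x}
  χ = 3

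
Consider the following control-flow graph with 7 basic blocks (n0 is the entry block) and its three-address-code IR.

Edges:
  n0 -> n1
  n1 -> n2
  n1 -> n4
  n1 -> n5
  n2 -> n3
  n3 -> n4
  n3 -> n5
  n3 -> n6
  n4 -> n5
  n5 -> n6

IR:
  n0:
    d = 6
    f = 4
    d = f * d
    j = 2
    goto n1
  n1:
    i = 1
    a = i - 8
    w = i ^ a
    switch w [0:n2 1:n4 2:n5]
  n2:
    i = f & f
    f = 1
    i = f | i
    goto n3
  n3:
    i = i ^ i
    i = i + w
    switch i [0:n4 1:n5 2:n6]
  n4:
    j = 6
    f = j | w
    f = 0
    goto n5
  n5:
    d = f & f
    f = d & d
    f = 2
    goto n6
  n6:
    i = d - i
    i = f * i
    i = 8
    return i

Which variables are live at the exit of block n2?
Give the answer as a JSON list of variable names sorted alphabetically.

Block summaries:
  n0: {d,f,j} / ∅
  n1: {a,i,w} / ∅
  n2: {f,i} / {f}
  n3: {i} / {i,w}
  n4: {f,j} / {w}
  n5: {d,f} / {f}
  n6: {i} / {d,f,i}

Backward fixpoint:
  n0: in=∅ out={d,f}
  n1: in={d,f} out={d,f,i,w}
  n2: in={d,f,w} out={d,f,i,w}
  n3: in={d,f,i,w} out={d,f,i,w}
  n4: in={i,w} out={f,i}
  n5: in={f,i} out={d,f,i}
  n6: in={d,f,i} out=∅

live-out(n2) = ["d", "f", "i", "w"]

Answer: ["d", "f", "i", "w"]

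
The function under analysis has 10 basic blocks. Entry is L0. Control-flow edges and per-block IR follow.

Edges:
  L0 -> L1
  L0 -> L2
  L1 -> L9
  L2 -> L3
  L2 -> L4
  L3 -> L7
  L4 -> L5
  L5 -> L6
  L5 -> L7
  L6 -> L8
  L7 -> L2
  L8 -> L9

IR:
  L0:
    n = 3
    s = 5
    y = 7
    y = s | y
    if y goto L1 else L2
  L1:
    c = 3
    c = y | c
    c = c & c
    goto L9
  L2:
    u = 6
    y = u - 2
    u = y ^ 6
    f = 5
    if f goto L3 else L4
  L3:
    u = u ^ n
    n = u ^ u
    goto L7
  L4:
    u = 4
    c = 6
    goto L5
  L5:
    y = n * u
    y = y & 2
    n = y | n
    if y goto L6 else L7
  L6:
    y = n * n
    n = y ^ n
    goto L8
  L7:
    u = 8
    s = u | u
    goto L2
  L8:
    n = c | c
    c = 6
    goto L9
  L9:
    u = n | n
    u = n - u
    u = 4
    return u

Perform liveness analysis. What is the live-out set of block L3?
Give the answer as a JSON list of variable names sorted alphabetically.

Answer: ["n"]

Analysis:
Per-block:
  L0: def={n,s,y} ue=∅
  L1: def={c} ue={y}
  L2: def={f,u,y} ue=∅
  L3: def={n,u} ue={n,u}
  L4: def={c,u} ue=∅
  L5: def={n,y} ue={n,u}
  L6: def={n,y} ue={n}
  L7: def={s,u} ue=∅
  L8: def={c,n} ue={c}
  L9: def={u} ue={n}

Liveness:
  L0: in=∅ out={n,y}
  L1: in={n,y} out={n}
  L2: in={n} out={n,u}
  L3: in={n,u} out={n}
  L4: in={n} out={c,n,u}
  L5: in={c,n,u} out={c,n}
  L6: in={c,n} out={c}
  L7: in={n} out={n}
  L8: in={c} out={n}
  L9: in={n} out=∅

live-out(L3) = ["n"]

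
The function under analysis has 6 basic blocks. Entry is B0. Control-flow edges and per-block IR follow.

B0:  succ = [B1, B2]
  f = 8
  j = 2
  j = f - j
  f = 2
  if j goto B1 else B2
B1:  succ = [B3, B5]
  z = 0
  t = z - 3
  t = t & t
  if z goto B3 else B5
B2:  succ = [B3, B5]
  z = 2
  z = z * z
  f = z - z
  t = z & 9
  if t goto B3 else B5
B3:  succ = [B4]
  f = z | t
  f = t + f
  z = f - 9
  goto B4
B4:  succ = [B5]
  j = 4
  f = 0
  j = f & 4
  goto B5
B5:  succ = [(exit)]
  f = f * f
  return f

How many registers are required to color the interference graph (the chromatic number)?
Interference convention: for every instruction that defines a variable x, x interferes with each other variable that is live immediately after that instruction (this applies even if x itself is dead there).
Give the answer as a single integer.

Answer: 3

Derivation:
def/use:
  B0 def {f,j} use ∅
  B1 def {t,z} use ∅
  B2 def {f,t,z} use ∅
  B3 def {f,z} use {t,z}
  B4 def {f,j} use ∅
  B5 def {f} use {f}

Liveness:
  B0: in=∅ out={f}
  B1: in={f} out={f,t,z}
  B2: in=∅ out={f,t,z}
  B3: in={t,z} out=∅
  B4: in=∅ out={f}
  B5: in={f} out=∅

Interference:
  f↔{j,t,z}
  j↔{f}
  t↔{f,z}
  z↔{f,t}

Registers:
  clique {f,t,z} ⇒ need ≥ 3
  3-colouring: r0={f}  r1={j,t}  r2={z}
  χ = 3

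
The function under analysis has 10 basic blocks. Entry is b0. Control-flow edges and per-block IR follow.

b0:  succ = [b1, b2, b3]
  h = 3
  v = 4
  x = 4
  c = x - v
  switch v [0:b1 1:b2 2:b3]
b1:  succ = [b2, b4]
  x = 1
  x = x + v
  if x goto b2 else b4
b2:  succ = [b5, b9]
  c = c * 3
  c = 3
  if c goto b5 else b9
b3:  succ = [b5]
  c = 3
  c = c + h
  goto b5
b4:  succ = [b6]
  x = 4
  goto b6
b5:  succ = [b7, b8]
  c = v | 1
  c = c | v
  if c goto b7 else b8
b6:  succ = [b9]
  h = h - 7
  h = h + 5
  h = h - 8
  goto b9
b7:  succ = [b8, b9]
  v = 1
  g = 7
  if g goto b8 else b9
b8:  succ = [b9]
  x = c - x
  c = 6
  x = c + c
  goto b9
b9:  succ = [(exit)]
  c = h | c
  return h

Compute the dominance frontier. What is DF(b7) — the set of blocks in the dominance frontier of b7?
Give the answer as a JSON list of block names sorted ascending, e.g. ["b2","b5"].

idom tree: b1←b0 b2←b0 b3←b0 b4←b1 b5←b0 b6←b4 b7←b5 b8←b5 b9←b0
Dom at joins:
  b2: preds {b0,b1}: {b0} ∩ {b0,b1} = {b0}; idom=b0
  b5: preds {b2,b3}: {b0,b2} ∩ {b0,b3} = {b0}; idom=b0
  b8: preds {b5,b7}: {b0,b5} ∩ {b0,b5,b7} = {b0,b5}; idom=b5
  b9: preds {b2,b6,b7,b8}: {b0,b2} ∩ {b0,b1,b4,b6} ∩ {b0,b5,b7} ∩ {b0,b5,b8} = {b0}; idom=b0

Frontier:
  b2←b0: walk · to b0
  b2←b1: walk b1 to b0
  b5←b2: walk b2 to b0
  b5←b3: walk b3 to b0
  b8←b5: walk · to b5
  b8←b7: walk b7 to b5
  b9←b2: walk b2 to b0
  b9←b6: walk b6→b4→b1 to b0
  b9←b7: walk b7→b5 to b0
  b9←b8: walk b8→b5 to b0
  DF(b0)=∅
  DF(b1)={b2,b9}
  DF(b2)={b5,b9}
  DF(b3)={b5}
  DF(b4)={b9}
  DF(b5)={b9}
  DF(b6)={b9}
  DF(b7)={b8,b9}
  DF(b8)={b9}
  DF(b9)=∅

DF(b7) = ["b8", "b9"]

Answer: ["b8", "b9"]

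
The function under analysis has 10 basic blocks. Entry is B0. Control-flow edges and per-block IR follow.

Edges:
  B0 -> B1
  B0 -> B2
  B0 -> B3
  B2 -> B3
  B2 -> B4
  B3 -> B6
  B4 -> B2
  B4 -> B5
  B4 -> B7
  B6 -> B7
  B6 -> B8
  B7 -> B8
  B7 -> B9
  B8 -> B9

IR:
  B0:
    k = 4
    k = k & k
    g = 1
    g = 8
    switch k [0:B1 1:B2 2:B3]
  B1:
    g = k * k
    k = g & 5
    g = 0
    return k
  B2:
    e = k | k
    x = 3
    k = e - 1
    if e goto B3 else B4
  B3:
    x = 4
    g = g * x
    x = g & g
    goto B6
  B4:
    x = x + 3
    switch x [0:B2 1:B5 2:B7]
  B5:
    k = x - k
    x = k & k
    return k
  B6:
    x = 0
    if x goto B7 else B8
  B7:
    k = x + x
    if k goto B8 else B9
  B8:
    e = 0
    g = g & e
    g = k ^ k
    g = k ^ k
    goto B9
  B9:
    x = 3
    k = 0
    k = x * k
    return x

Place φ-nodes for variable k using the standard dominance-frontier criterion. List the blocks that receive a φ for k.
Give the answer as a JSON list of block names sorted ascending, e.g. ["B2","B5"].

Answer: ["B2", "B3", "B7", "B8", "B9"]

Derivation:
idom tree: B1←B0 B2←B0 B3←B0 B4←B2 B5←B4 B6←B3 B7←B0 B8←B0 B9←B0
Dom at joins:
  B2: preds {B0,B4}: {B0} ∩ {B0,B2,B4} = {B0}; idom=B0
  B3: preds {B0,B2}: {B0} ∩ {B0,B2} = {B0}; idom=B0
  B7: preds {B4,B6}: {B0,B2,B4} ∩ {B0,B3,B6} = {B0}; idom=B0
  B8: preds {B6,B7}: {B0,B3,B6} ∩ {B0,B7} = {B0}; idom=B0
  B9: preds {B7,B8}: {B0,B7} ∩ {B0,B8} = {B0}; idom=B0

Frontier:
  join B2 pred B0: · stop@B0
  join B2 pred B4: B4→B2 stop@B0
  join B3 pred B0: · stop@B0
  join B3 pred B2: B2 stop@B0
  join B7 pred B4: B4→B2 stop@B0
  join B7 pred B6: B6→B3 stop@B0
  join B8 pred B6: B6→B3 stop@B0
  join B8 pred B7: B7 stop@B0
  join B9 pred B7: B7 stop@B0
  join B9 pred B8: B8 stop@B0
  B0 → ∅
  B1 → ∅
  B2 → {B2,B3,B7}
  B3 → {B7,B8}
  B4 → {B2,B7}
  B5 → ∅
  B6 → {B7,B8}
  B7 → {B8,B9}
  B8 → {B9}
  B9 → ∅

φ for k: defs {B0,B1,B2,B5,B7,B9}
  DF⁺ = {B2,B3,B7,B8,B9}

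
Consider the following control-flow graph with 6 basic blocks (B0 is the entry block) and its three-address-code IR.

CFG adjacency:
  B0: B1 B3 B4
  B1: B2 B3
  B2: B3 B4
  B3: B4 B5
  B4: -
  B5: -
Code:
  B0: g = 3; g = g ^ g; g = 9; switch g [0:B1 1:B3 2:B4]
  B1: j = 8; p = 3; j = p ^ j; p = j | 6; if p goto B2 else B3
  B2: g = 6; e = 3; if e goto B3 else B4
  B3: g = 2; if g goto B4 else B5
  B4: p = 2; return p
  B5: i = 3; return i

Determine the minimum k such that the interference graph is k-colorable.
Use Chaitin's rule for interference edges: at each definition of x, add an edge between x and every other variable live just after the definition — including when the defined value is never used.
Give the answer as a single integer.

Answer: 2

Derivation:
Block summaries:
  B0: {g} / ∅
  B1: {j,p} / ∅
  B2: {e,g} / ∅
  B3: {g} / ∅
  B4: {p} / ∅
  B5: {i} / ∅

Backward fixpoint:
  B0: in=∅ out=∅
  B1: in=∅ out=∅
  B2: in=∅ out=∅
  B3: in=∅ out=∅
  B4: in=∅ out=∅
  B5: in=∅ out=∅

Conflict graph:
  e — ∅
  g — ∅
  i — ∅
  j — {p}
  p — {j}

Registers:
  clique {j,p} ⇒ need ≥ 2
  assign e→r0 g→r0 i→r0 j→r0 p→r1 — no edge inside a register ⇒ χ ≤ 2
  χ = 2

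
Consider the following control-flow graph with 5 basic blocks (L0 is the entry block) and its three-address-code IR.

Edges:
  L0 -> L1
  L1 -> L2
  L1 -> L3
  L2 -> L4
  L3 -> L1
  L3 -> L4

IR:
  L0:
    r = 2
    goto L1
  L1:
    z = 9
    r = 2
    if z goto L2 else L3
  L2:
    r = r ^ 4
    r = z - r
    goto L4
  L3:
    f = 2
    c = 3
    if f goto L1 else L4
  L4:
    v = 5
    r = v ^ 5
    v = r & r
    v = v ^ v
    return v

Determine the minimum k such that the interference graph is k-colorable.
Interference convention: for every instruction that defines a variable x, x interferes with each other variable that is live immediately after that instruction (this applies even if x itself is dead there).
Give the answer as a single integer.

Answer: 2

Derivation:
Per-block:
  L0: {r} / ∅
  L1: {r,z} / ∅
  L2: {r} / {r,z}
  L3: {c,f} / ∅
  L4: {r,v} / ∅

Backward fixpoint:
  L0: in=∅ out=∅
  L1: in=∅ out={r,z}
  L2: in={r,z} out=∅
  L3: in=∅ out=∅
  L4: in=∅ out=∅

Interfere edges:
  c: {f}
  f: {c}
  r: {z}
  v: ∅
  z: {r}

Colouring:
  lower bound: {c,f} mutually conflict ⇒ χ ≥ 2
  2-colouring: c0={c,r,v}  c1={f,z}
  χ = 2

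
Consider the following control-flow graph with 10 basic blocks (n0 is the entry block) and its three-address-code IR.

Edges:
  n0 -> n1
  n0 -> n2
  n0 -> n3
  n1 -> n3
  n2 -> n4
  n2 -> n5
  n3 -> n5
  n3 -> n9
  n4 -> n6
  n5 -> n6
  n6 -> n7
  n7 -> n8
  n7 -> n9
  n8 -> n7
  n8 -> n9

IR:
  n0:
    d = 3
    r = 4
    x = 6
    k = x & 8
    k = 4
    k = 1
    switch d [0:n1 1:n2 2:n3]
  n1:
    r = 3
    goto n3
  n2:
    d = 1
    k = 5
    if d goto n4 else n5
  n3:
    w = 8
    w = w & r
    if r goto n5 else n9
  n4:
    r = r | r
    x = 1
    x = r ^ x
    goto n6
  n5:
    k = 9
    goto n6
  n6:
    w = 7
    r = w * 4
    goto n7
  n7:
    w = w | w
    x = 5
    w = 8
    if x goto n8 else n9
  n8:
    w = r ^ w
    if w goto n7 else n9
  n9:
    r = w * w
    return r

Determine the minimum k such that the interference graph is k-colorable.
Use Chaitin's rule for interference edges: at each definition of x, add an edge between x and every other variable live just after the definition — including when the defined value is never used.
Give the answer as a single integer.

def/use:
  n0: def={d,k,r,x} ue=∅
  n1: def={r} ue=∅
  n2: def={d,k} ue=∅
  n3: def={w} ue={r}
  n4: def={r,x} ue={r}
  n5: def={k} ue=∅
  n6: def={r,w} ue=∅
  n7: def={w,x} ue={w}
  n8: def={w} ue={r,w}
  n9: def={r} ue={w}

Live sets:
  n0 li=∅ lo={r}
  n1 li=∅ lo={r}
  n2 li={r} lo={r}
  n3 li={r} lo={w}
  n4 li={r} lo=∅
  n5 li=∅ lo=∅
  n6 li=∅ lo={r,w}
  n7 li={r,w} lo={r,w}
  n8 li={r,w} lo={r,w}
  n9 li={w} lo=∅

Interference:
  d: {k,r,x}
  k: {d,r}
  r: {d,k,w,x}
  w: {r,x}
  x: {d,r,w}

Colouring:
  lower bound: {d,k,r} mutually conflict ⇒ χ ≥ 3
  assign d→r1 k→r2 r→r0 w→r1 x→r2 — no edge inside a register ⇒ χ ≤ 3
  χ = 3

Answer: 3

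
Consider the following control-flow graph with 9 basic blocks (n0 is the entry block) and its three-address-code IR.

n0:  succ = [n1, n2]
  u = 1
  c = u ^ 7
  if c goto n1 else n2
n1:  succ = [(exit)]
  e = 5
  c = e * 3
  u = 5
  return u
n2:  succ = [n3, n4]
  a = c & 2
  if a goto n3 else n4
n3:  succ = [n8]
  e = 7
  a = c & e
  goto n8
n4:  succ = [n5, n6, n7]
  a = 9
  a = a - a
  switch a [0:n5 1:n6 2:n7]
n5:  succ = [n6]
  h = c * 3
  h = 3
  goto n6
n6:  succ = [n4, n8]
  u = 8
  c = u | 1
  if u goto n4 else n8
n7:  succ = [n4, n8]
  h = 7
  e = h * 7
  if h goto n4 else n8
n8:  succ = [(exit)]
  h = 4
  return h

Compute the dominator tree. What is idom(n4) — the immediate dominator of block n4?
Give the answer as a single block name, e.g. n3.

idom tree: n1←n0 n2←n0 n3←n2 n4←n2 n5←n4 n6←n4 n7←n4 n8←n2
Dom at joins:
  n4: preds {n2,n6,n7}: {n0,n2} ∩ {n0,n2,n4,n6} ∩ {n0,n2,n4,n7} = {n0,n2}; idom=n2
  n6: preds {n4,n5}: {n0,n2,n4} ∩ {n0,n2,n4,n5} = {n0,n2,n4}; idom=n4
  n8: preds {n3,n6,n7}: {n0,n2,n3} ∩ {n0,n2,n4,n6} ∩ {n0,n2,n4,n7} = {n0,n2}; idom=n2

idom(n4) = n2

Answer: n2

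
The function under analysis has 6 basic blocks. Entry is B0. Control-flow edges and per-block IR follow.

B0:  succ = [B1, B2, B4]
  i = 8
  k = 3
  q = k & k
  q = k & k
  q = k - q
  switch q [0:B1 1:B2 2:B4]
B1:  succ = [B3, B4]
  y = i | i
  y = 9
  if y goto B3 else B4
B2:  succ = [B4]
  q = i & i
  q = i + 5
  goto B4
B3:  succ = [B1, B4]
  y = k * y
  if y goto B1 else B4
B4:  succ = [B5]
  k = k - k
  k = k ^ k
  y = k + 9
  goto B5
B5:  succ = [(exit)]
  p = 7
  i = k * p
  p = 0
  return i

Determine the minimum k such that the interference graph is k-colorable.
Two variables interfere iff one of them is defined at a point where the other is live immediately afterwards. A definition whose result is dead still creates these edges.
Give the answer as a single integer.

def/use:
  B0 def {i,k,q} use ∅
  B1 def {y} use {i}
  B2 def {q} use {i}
  B3 def {y} use {k,y}
  B4 def {k,y} use {k}
  B5 def {i,p} use {k}

Live sets:
  B0 li=∅ lo={i,k}
  B1 li={i,k} lo={i,k,y}
  B2 li={i,k} lo={k}
  B3 li={i,k,y} lo={i,k}
  B4 li={k} lo={k}
  B5 li={k} lo=∅

Interference:
  i — {k,p,q,y}
  k — {i,p,q,y}
  p — {i,k}
  q — {i,k}
  y — {i,k}

Chromatic number:
  lower bound: {i,k,p} mutually conflict ⇒ χ ≥ 3
  assign i→c0 k→c1 p→c2 q→c2 y→c2 — no edge inside a register ⇒ χ ≤ 3
  χ = 3

Answer: 3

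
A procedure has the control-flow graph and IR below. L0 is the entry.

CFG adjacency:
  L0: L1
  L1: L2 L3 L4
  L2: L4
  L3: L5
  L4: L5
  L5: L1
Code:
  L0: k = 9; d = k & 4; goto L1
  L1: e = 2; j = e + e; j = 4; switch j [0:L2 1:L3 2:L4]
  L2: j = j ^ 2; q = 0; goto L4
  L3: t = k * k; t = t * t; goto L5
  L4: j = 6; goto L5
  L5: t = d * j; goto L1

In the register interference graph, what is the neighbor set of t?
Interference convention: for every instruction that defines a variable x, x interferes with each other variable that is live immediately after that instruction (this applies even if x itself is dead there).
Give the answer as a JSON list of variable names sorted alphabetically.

Block summaries:
  L0 def {d,k} use ∅
  L1 def {e,j} use ∅
  L2 def {j,q} use {j}
  L3 def {t} use {k}
  L4 def {j} use ∅
  L5 def {t} use {d,j}

Backward fixpoint:
  live L0: ∅→{d,k}
  live L1: {d,k}→{d,j,k}
  live L2: {d,j,k}→{d,k}
  live L3: {d,j,k}→{d,j,k}
  live L4: {d,k}→{d,j,k}
  live L5: {d,j,k}→{d,k}

Interference:
  d — {e,j,k,q,t}
  e — {d,k}
  j — {d,k,t}
  k — {d,e,j,q,t}
  q — {d,k}
  t — {d,j,k}

N(t) = ["d", "j", "k"]

Answer: ["d", "j", "k"]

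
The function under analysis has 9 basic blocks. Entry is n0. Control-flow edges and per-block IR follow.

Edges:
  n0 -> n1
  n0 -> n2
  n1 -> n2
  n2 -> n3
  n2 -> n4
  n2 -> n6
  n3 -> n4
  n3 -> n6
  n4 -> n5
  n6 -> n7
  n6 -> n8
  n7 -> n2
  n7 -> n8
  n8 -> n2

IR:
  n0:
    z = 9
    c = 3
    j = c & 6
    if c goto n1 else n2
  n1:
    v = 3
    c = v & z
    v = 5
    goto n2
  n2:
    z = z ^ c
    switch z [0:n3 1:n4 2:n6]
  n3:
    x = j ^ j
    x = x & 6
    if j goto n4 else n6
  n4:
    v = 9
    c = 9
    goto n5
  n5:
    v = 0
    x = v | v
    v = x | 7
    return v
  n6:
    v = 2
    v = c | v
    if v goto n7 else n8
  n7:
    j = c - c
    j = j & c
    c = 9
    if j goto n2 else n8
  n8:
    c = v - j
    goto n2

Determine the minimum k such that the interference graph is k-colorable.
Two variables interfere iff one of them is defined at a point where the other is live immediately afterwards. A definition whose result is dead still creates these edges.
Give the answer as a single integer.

Block summaries:
  n0: {c,j,z} / ∅
  n1: {c,v} / {z}
  n2: {z} / {c,z}
  n3: {x} / {j}
  n4: {c,v} / ∅
  n5: {v,x} / ∅
  n6: {v} / {c}
  n7: {c,j} / {c}
  n8: {c} / {j,v}

Liveness:
  n0 li=∅ lo={c,j,z}
  n1 li={j,z} lo={c,j,z}
  n2 li={c,j,z} lo={c,j,z}
  n3 li={c,j,z} lo={c,j,z}
  n4 li=∅ lo=∅
  n5 li=∅ lo=∅
  n6 li={c,j,z} lo={c,j,v,z}
  n7 li={c,v,z} lo={c,j,v,z}
  n8 li={j,v,z} lo={c,j,z}

Interfere edges:
  c — {j,v,x,z}
  j — {c,v,x,z}
  v — {c,j,z}
  x — {c,j,z}
  z — {c,j,v,x}

Colouring:
  clique {c,j,v,z} ⇒ need ≥ 4
  assign c→R0 j→R1 v→R3 x→R3 z→R2 — no edge inside a register ⇒ χ ≤ 4
  χ = 4

Answer: 4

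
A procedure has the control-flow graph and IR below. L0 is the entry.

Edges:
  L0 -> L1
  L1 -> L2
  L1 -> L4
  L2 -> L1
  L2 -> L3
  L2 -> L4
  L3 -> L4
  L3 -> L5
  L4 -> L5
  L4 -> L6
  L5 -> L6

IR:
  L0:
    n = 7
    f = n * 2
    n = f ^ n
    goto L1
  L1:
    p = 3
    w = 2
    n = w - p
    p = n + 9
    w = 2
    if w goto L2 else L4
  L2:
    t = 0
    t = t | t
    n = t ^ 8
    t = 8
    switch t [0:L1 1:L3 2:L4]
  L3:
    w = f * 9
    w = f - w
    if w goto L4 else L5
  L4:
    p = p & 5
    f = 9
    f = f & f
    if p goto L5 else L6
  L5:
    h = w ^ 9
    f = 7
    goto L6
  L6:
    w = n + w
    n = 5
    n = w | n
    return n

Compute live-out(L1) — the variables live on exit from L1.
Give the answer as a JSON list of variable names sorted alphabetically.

Answer: ["f", "n", "p", "w"]

Analysis:
Block summaries:
  L0: def={f,n} ue=∅
  L1: def={n,p,w} ue=∅
  L2: def={n,t} ue=∅
  L3: def={w} ue={f}
  L4: def={f,p} ue={p}
  L5: def={f,h} ue={w}
  L6: def={n,w} ue={n,w}

Liveness:
  L0: in=∅ out={f}
  L1: in={f} out={f,n,p,w}
  L2: in={f,p,w} out={f,n,p,w}
  L3: in={f,n,p} out={n,p,w}
  L4: in={n,p,w} out={n,w}
  L5: in={n,w} out={n,w}
  L6: in={n,w} out=∅

live-out(L1) = ["f", "n", "p", "w"]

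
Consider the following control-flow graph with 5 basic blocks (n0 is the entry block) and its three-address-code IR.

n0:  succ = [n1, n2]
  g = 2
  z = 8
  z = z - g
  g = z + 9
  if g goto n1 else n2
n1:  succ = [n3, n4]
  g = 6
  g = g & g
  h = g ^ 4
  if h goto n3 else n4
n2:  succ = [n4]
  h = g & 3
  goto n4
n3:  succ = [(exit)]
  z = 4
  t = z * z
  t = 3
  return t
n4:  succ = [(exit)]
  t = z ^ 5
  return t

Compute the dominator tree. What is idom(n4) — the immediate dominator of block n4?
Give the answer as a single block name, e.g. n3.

idom tree: n1←n0 n2←n0 n3←n1 n4←n0
Dom at joins:
  n4: preds {n1,n2}: {n0,n1} ∩ {n0,n2} = {n0}; idom=n0

idom(n4) = n0

Answer: n0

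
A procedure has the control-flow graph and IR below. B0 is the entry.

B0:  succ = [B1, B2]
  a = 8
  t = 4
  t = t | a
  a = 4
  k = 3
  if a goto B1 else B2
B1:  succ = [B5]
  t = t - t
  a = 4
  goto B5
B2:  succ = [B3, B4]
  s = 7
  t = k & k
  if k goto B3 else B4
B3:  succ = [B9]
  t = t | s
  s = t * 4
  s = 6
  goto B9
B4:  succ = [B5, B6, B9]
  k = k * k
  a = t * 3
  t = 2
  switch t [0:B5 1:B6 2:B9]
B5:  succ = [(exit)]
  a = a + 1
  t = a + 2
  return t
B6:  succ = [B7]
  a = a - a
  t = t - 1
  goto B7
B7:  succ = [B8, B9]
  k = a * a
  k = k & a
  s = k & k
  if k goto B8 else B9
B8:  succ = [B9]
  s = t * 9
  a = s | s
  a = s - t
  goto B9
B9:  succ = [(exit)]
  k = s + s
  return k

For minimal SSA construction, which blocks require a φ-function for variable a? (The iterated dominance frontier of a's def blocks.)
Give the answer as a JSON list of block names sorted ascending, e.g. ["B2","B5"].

Answer: ["B5", "B9"]

Derivation:
idom tree: B1←B0 B2←B0 B3←B2 B4←B2 B5←B0 B6←B4 B7←B6 B8←B7 B9←B2
Dom at joins:
  B5: preds {B1,B4}: {B0,B1} ∩ {B0,B2,B4} = {B0}; idom=B0
  B9: preds {B3,B4,B7,B8}: {B0,B2,B3} ∩ {B0,B2,B4} ∩ {B0,B2,B4,B6,B7} ∩ {B0,B2,B4,B6,B7,B8} = {B0,B2}; idom=B2

DF walk-up:
  join B5 pred B1: B1 stop@B0
  join B5 pred B4: B4→B2 stop@B0
  join B9 pred B3: B3 stop@B2
  join B9 pred B4: B4 stop@B2
  join B9 pred B7: B7→B6→B4 stop@B2
  join B9 pred B8: B8→B7→B6→B4 stop@B2
  DF(B0)=∅
  DF(B1)={B5}
  DF(B2)={B5}
  DF(B3)={B9}
  DF(B4)={B5,B9}
  DF(B5)=∅
  DF(B6)={B9}
  DF(B7)={B9}
  DF(B8)={B9}
  DF(B9)=∅

φ for a: defs {B0,B1,B4,B5,B6,B8}
  DF⁺ = {B5,B9}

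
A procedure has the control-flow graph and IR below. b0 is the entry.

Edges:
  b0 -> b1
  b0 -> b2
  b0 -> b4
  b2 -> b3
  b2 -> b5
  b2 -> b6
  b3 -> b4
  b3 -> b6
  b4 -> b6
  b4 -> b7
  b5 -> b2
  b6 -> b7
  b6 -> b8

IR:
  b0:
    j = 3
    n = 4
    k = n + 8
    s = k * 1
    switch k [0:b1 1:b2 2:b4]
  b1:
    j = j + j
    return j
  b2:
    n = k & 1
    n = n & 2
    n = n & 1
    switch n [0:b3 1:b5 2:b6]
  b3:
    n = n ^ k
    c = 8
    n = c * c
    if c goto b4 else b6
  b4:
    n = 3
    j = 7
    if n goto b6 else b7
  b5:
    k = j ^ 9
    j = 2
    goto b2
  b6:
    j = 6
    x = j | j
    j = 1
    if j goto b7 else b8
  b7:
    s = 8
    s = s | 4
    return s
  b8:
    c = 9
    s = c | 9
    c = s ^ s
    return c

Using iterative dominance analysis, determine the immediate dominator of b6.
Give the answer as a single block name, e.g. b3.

idom tree: b1←b0 b2←b0 b3←b2 b4←b0 b5←b2 b6←b0 b7←b0 b8←b6
Join-block Dom:
  b2: preds {b0,b5}: {b0} ∩ {b0,b2,b5} = {b0}; idom=b0
  b4: preds {b0,b3}: {b0} ∩ {b0,b2,b3} = {b0}; idom=b0
  b6: preds {b2,b3,b4}: {b0,b2} ∩ {b0,b2,b3} ∩ {b0,b4} = {b0}; idom=b0
  b7: preds {b4,b6}: {b0,b4} ∩ {b0,b6} = {b0}; idom=b0

idom(b6) = b0

Answer: b0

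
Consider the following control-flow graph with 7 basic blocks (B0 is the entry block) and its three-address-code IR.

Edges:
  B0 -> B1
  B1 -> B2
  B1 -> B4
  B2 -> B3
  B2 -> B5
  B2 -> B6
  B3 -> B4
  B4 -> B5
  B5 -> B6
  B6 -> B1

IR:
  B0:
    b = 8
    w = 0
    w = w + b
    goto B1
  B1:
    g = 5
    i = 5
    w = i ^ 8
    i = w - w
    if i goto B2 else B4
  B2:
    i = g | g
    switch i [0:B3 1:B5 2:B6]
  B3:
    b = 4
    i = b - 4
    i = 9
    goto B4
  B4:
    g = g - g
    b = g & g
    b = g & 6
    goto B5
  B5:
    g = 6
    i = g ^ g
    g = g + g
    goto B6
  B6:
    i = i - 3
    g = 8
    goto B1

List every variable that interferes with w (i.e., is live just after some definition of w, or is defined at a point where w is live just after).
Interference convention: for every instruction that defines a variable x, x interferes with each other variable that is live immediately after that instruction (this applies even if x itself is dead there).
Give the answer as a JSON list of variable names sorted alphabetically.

Per-block:
  B0 def {b,w} use ∅
  B1 def {g,i,w} use ∅
  B2 def {i} use {g}
  B3 def {b,i} use ∅
  B4 def {b,g} use {g}
  B5 def {g,i} use ∅
  B6 def {g,i} use {i}

Liveness:
  live B0: ∅→∅
  live B1: ∅→{g}
  live B2: {g}→{g,i}
  live B3: {g}→{g}
  live B4: {g}→∅
  live B5: ∅→{i}
  live B6: {i}→∅

Conflict graph:
  b — {g,w}
  g — {b,i,w}
  i — {g}
  w — {b,g}

N(w) = ["b", "g"]

Answer: ["b", "g"]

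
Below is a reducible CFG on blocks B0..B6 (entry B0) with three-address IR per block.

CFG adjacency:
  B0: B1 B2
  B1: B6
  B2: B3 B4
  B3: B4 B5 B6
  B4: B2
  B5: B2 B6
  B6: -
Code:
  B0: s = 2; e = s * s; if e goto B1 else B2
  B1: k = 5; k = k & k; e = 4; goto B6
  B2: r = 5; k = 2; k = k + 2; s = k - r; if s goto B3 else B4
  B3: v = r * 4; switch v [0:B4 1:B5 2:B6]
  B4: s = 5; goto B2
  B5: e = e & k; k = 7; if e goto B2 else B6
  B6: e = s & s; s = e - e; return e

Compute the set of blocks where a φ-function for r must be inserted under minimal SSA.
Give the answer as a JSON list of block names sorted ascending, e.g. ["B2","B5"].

idom tree: B1←B0 B2←B0 B3←B2 B4←B2 B5←B3 B6←B0
Dom∩ at merges:
  B2: preds {B0,B4,B5}: {B0} ∩ {B0,B2,B4} ∩ {B0,B2,B3,B5} = {B0}; idom=B0
  B4: preds {B2,B3}: {B0,B2} ∩ {B0,B2,B3} = {B0,B2}; idom=B2
  B6: preds {B1,B3,B5}: {B0,B1} ∩ {B0,B2,B3} ∩ {B0,B2,B3,B5} = {B0}; idom=B0

DF derivation:
  join B2 pred B0: · stop@B0
  join B2 pred B4: B4→B2 stop@B0
  join B2 pred B5: B5→B3→B2 stop@B0
  join B4 pred B2: · stop@B2
  join B4 pred B3: B3 stop@B2
  join B6 pred B1: B1 stop@B0
  join B6 pred B3: B3→B2 stop@B0
  join B6 pred B5: B5→B3→B2 stop@B0
  DF(B0)=∅
  DF(B1)={B6}
  DF(B2)={B2,B6}
  DF(B3)={B2,B4,B6}
  DF(B4)={B2}
  DF(B5)={B2,B6}
  DF(B6)=∅

φ for r: defs {B2}
  DF⁺ = {B2,B6}

Answer: ["B2", "B6"]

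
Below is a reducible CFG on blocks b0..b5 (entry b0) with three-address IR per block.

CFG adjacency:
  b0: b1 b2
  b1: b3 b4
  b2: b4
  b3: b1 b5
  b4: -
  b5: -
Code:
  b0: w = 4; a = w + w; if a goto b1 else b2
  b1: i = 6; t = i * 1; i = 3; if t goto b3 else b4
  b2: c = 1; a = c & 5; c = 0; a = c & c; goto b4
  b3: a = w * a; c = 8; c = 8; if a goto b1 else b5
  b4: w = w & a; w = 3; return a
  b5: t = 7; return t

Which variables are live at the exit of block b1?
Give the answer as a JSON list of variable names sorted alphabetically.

Block summaries:
  b0: {a,w} / ∅
  b1: {i,t} / ∅
  b2: {a,c} / ∅
  b3: {a,c} / {a,w}
  b4: {w} / {a,w}
  b5: {t} / ∅

Live sets:
  live b0: ∅→{a,w}
  live b1: {a,w}→{a,w}
  live b2: {w}→{a,w}
  live b3: {a,w}→{a,w}
  live b4: {a,w}→∅
  live b5: ∅→∅

live-out(b1) = ["a", "w"]

Answer: ["a", "w"]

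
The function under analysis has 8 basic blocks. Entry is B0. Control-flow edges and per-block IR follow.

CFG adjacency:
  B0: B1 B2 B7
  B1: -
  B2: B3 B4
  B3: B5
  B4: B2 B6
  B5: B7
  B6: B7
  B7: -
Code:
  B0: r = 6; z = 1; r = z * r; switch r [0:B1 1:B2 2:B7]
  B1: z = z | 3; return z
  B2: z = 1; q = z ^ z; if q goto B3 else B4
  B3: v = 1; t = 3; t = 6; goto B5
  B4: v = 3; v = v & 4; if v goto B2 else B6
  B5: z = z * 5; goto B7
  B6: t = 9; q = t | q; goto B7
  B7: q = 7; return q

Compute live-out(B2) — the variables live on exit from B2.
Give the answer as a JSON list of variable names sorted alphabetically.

Block summaries:
  B0: def={r,z} ue=∅
  B1: def={z} ue={z}
  B2: def={q,z} ue=∅
  B3: def={t,v} ue=∅
  B4: def={v} ue=∅
  B5: def={z} ue={z}
  B6: def={q,t} ue={q}
  B7: def={q} ue=∅

Backward fixpoint:
  B0 li=∅ lo={z}
  B1 li={z} lo=∅
  B2 li=∅ lo={q,z}
  B3 li={z} lo={z}
  B4 li={q} lo={q}
  B5 li={z} lo=∅
  B6 li={q} lo=∅
  B7 li=∅ lo=∅

live-out(B2) = ["q", "z"]

Answer: ["q", "z"]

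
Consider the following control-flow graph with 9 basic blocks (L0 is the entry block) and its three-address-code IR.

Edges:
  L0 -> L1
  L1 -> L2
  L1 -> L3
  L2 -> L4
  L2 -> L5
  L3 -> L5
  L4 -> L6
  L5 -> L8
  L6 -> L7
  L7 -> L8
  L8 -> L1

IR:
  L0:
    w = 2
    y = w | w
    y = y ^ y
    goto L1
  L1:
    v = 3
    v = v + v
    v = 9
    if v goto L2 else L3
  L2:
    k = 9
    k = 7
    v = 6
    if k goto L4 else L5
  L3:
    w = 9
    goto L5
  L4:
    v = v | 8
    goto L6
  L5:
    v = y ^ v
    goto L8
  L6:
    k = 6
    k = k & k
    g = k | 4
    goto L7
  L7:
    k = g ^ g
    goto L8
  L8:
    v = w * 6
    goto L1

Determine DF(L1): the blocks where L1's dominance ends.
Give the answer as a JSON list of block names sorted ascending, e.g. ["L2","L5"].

Answer: ["L1"]

Derivation:
idom tree: L1←L0 L2←L1 L3←L1 L4←L2 L5←L1 L6←L4 L7←L6 L8←L1
Join-block Dom:
  L1: preds {L0,L8}: {L0} ∩ {L0,L1,L8} = {L0}; idom=L0
  L5: preds {L2,L3}: {L0,L1,L2} ∩ {L0,L1,L3} = {L0,L1}; idom=L1
  L8: preds {L5,L7}: {L0,L1,L5} ∩ {L0,L1,L2,L4,L6,L7} = {L0,L1}; idom=L1

Frontier:
  join L1 pred L0: · stop@L0
  join L1 pred L8: L8→L1 stop@L0
  join L5 pred L2: L2 stop@L1
  join L5 pred L3: L3 stop@L1
  join L8 pred L5: L5 stop@L1
  join L8 pred L7: L7→L6→L4→L2 stop@L1
  L0: DF=∅
  L1: DF={L1}
  L2: DF={L5,L8}
  L3: DF={L5}
  L4: DF={L8}
  L5: DF={L8}
  L6: DF={L8}
  L7: DF={L8}
  L8: DF={L1}

DF(L1) = ["L1"]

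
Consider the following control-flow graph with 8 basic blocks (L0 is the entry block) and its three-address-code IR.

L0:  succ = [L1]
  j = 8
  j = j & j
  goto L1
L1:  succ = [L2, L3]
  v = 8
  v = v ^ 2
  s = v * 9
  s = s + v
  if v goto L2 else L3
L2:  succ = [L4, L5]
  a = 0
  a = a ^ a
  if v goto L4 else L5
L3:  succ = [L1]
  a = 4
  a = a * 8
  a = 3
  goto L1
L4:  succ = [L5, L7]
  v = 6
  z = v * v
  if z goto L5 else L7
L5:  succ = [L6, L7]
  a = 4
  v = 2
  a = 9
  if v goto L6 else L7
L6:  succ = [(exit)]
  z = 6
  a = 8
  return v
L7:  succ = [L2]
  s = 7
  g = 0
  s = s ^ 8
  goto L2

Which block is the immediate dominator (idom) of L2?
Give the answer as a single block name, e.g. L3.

Answer: L1

Analysis:
idom tree: L1←L0 L2←L1 L3←L1 L4←L2 L5←L2 L6←L5 L7←L2
Join-block Dom:
  L1: preds {L0,L3}: {L0} ∩ {L0,L1,L3} = {L0}; idom=L0
  L2: preds {L1,L7}: {L0,L1} ∩ {L0,L1,L2,L7} = {L0,L1}; idom=L1
  L5: preds {L2,L4}: {L0,L1,L2} ∩ {L0,L1,L2,L4} = {L0,L1,L2}; idom=L2
  L7: preds {L4,L5}: {L0,L1,L2,L4} ∩ {L0,L1,L2,L5} = {L0,L1,L2}; idom=L2

idom(L2) = L1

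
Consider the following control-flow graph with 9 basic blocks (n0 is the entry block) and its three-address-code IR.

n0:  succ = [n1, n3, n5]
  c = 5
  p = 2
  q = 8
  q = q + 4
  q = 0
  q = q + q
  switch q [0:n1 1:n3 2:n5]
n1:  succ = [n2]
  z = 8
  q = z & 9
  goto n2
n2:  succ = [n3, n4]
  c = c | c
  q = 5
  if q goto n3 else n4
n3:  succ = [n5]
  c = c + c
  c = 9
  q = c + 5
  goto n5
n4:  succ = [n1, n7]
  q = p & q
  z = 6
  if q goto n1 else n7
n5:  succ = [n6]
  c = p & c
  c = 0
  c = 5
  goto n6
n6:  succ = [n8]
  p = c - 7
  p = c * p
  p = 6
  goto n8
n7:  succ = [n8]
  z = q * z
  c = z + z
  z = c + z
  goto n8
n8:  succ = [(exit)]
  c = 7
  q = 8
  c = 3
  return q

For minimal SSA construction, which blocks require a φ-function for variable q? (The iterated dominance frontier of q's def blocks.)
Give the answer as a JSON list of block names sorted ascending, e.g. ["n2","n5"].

idom tree: n1←n0 n2←n1 n3←n0 n4←n2 n5←n0 n6←n5 n7←n4 n8←n0
Join-block Dom:
  n1: preds {n0,n4}: {n0} ∩ {n0,n1,n2,n4} = {n0}; idom=n0
  n3: preds {n0,n2}: {n0} ∩ {n0,n1,n2} = {n0}; idom=n0
  n5: preds {n0,n3}: {n0} ∩ {n0,n3} = {n0}; idom=n0
  n8: preds {n6,n7}: {n0,n5,n6} ∩ {n0,n1,n2,n4,n7} = {n0}; idom=n0

Frontier:
  join n1 pred n0: · stop@n0
  join n1 pred n4: n4→n2→n1 stop@n0
  join n3 pred n0: · stop@n0
  join n3 pred n2: n2→n1 stop@n0
  join n5 pred n0: · stop@n0
  join n5 pred n3: n3 stop@n0
  join n8 pred n6: n6→n5 stop@n0
  join n8 pred n7: n7→n4→n2→n1 stop@n0
  n0: DF=∅
  n1: DF={n1,n3,n8}
  n2: DF={n1,n3,n8}
  n3: DF={n5}
  n4: DF={n1,n8}
  n5: DF={n8}
  n6: DF={n8}
  n7: DF={n8}
  n8: DF=∅

φ for q: defs {n0,n1,n2,n3,n4,n8}
  DF⁺ = {n1,n3,n5,n8}

Answer: ["n1", "n3", "n5", "n8"]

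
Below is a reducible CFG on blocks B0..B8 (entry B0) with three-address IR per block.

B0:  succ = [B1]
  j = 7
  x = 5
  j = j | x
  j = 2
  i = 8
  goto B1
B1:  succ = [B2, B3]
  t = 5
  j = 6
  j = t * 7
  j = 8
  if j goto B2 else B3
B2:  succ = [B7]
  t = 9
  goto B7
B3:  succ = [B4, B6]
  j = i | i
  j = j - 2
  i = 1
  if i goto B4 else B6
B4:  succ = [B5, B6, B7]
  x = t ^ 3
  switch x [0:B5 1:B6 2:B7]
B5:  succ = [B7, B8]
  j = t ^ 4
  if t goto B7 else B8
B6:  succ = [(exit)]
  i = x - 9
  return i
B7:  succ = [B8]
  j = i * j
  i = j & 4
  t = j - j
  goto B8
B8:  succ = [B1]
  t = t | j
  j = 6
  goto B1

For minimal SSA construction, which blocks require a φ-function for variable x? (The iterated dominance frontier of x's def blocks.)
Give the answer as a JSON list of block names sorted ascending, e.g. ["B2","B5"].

Answer: ["B1", "B6", "B7", "B8"]

Derivation:
idom tree: B1←B0 B2←B1 B3←B1 B4←B3 B5←B4 B6←B3 B7←B1 B8←B1
Dom at joins:
  B1: preds {B0,B8}: {B0} ∩ {B0,B1,B8} = {B0}; idom=B0
  B6: preds {B3,B4}: {B0,B1,B3} ∩ {B0,B1,B3,B4} = {B0,B1,B3}; idom=B3
  B7: preds {B2,B4,B5}: {B0,B1,B2} ∩ {B0,B1,B3,B4} ∩ {B0,B1,B3,B4,B5} = {B0,B1}; idom=B1
  B8: preds {B5,B7}: {B0,B1,B3,B4,B5} ∩ {B0,B1,B7} = {B0,B1}; idom=B1

DF walk-up:
  B1←B0: walk · to B0
  B1←B8: walk B8→B1 to B0
  B6←B3: walk · to B3
  B6←B4: walk B4 to B3
  B7←B2: walk B2 to B1
  B7←B4: walk B4→B3 to B1
  B7←B5: walk B5→B4→B3 to B1
  B8←B5: walk B5→B4→B3 to B1
  B8←B7: walk B7 to B1
  DF(B0)=∅
  DF(B1)={B1}
  DF(B2)={B7}
  DF(B3)={B7,B8}
  DF(B4)={B6,B7,B8}
  DF(B5)={B7,B8}
  DF(B6)=∅
  DF(B7)={B8}
  DF(B8)={B1}

φ for x: defs {B0,B4}
  DF⁺ = {B1,B6,B7,B8}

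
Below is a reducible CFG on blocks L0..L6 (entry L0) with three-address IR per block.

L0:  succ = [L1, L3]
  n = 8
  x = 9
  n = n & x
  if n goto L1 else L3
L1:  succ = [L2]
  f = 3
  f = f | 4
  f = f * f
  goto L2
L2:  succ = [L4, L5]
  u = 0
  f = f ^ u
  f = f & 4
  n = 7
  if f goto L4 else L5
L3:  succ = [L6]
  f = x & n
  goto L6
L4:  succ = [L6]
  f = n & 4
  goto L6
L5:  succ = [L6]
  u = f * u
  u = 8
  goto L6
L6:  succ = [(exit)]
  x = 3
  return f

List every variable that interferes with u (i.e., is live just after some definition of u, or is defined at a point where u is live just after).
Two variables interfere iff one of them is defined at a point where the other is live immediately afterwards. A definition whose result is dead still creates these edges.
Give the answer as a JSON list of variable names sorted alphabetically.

def/use:
  L0: {n,x} / ∅
  L1: {f} / ∅
  L2: {f,n,u} / {f}
  L3: {f} / {n,x}
  L4: {f} / {n}
  L5: {u} / {f,u}
  L6: {x} / {f}

Liveness:
  L0: in=∅ out={n,x}
  L1: in=∅ out={f}
  L2: in={f} out={f,n,u}
  L3: in={n,x} out={f}
  L4: in={n} out={f}
  L5: in={f,u} out={f}
  L6: in={f} out=∅

Conflict graph:
  f↔{n,u,x}
  n↔{f,u,x}
  u↔{f,n}
  x↔{f,n}

N(u) = ["f", "n"]

Answer: ["f", "n"]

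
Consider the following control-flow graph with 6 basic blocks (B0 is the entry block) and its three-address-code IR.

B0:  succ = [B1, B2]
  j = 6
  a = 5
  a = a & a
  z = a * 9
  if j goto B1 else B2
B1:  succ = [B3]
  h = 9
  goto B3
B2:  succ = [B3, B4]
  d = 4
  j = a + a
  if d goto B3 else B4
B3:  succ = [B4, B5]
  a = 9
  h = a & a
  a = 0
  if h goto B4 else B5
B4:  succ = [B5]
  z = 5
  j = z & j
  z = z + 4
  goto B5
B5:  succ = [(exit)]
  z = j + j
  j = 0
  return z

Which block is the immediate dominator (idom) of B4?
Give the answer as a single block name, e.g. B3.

idom tree: B1←B0 B2←B0 B3←B0 B4←B0 B5←B0
Dom∩ at merges:
  B3: preds {B1,B2}: {B0,B1} ∩ {B0,B2} = {B0}; idom=B0
  B4: preds {B2,B3}: {B0,B2} ∩ {B0,B3} = {B0}; idom=B0
  B5: preds {B3,B4}: {B0,B3} ∩ {B0,B4} = {B0}; idom=B0

idom(B4) = B0

Answer: B0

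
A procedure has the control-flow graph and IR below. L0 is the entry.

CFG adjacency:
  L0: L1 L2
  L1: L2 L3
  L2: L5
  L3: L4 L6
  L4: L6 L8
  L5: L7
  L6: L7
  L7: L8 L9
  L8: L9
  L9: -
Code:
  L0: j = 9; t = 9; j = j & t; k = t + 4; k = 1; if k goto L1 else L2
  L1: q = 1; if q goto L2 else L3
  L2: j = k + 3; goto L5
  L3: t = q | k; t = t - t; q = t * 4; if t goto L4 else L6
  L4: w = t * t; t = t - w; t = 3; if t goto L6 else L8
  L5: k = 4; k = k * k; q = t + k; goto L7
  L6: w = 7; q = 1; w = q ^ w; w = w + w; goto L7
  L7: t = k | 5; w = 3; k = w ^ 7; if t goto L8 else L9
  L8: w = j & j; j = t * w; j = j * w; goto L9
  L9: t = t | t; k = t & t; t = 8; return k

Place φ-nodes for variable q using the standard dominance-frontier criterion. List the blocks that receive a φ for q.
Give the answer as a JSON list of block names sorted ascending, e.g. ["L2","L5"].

Answer: ["L2", "L7", "L8", "L9"]

Working:
idom tree: L1←L0 L2←L0 L3←L1 L4←L3 L5←L2 L6←L3 L7←L0 L8←L0 L9←L0
Dom at joins:
  L2: preds {L0,L1}: {L0} ∩ {L0,L1} = {L0}; idom=L0
  L6: preds {L3,L4}: {L0,L1,L3} ∩ {L0,L1,L3,L4} = {L0,L1,L3}; idom=L3
  L7: preds {L5,L6}: {L0,L2,L5} ∩ {L0,L1,L3,L6} = {L0}; idom=L0
  L8: preds {L4,L7}: {L0,L1,L3,L4} ∩ {L0,L7} = {L0}; idom=L0
  L9: preds {L7,L8}: {L0,L7} ∩ {L0,L8} = {L0}; idom=L0

DF derivation:
  join L2 pred L0: · stop@L0
  join L2 pred L1: L1 stop@L0
  join L6 pred L3: · stop@L3
  join L6 pred L4: L4 stop@L3
  join L7 pred L5: L5→L2 stop@L0
  join L7 pred L6: L6→L3→L1 stop@L0
  join L8 pred L4: L4→L3→L1 stop@L0
  join L8 pred L7: L7 stop@L0
  join L9 pred L7: L7 stop@L0
  join L9 pred L8: L8 stop@L0
  L0: DF=∅
  L1: DF={L2,L7,L8}
  L2: DF={L7}
  L3: DF={L7,L8}
  L4: DF={L6,L8}
  L5: DF={L7}
  L6: DF={L7}
  L7: DF={L8,L9}
  L8: DF={L9}
  L9: DF=∅

φ for q: defs {L1,L3,L5,L6}
  DF⁺ = {L2,L7,L8,L9}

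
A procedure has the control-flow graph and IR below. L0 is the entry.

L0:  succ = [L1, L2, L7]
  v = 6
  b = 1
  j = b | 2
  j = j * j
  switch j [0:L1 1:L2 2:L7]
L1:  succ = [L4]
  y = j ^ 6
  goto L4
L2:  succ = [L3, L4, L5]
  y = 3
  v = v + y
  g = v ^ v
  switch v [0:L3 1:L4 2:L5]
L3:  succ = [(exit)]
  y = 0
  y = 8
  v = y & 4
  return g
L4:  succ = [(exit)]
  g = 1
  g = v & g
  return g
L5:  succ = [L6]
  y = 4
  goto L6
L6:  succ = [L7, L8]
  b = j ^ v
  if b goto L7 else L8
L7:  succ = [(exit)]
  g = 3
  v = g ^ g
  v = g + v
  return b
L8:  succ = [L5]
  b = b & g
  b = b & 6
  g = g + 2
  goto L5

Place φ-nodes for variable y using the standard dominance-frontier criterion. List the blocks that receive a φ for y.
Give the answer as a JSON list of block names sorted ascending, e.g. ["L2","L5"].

Answer: ["L4", "L5", "L7"]

Derivation:
idom tree: L1←L0 L2←L0 L3←L2 L4←L0 L5←L2 L6←L5 L7←L0 L8←L6
Join-block Dom:
  L4: preds {L1,L2}: {L0,L1} ∩ {L0,L2} = {L0}; idom=L0
  L5: preds {L2,L8}: {L0,L2} ∩ {L0,L2,L5,L6,L8} = {L0,L2}; idom=L2
  L7: preds {L0,L6}: {L0} ∩ {L0,L2,L5,L6} = {L0}; idom=L0

Frontier:
  join L4 pred L1: L1 stop@L0
  join L4 pred L2: L2 stop@L0
  join L5 pred L2: · stop@L2
  join L5 pred L8: L8→L6→L5 stop@L2
  join L7 pred L0: · stop@L0
  join L7 pred L6: L6→L5→L2 stop@L0
  L0 → ∅
  L1 → {L4}
  L2 → {L4,L7}
  L3 → ∅
  L4 → ∅
  L5 → {L5,L7}
  L6 → {L5,L7}
  L7 → ∅
  L8 → {L5}

φ for y: defs {L1,L2,L3,L5}
  DF⁺ = {L4,L5,L7}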